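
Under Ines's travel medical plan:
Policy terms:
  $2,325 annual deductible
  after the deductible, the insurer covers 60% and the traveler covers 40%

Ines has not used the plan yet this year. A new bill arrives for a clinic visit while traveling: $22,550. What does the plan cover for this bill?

Deductible not yet touched, so the first $2,325 of the bill goes to the deductible.
That leaves $22,550 − $2,325 = $20,225 for coinsurance.
40% of $20,225 = $8,090 falls to the traveler.
That puts the traveler's cost at $2,325 + $8,090 = $10,415.
The insurer covers the remainder: $22,550 − $10,415 = $12,135.

$12,135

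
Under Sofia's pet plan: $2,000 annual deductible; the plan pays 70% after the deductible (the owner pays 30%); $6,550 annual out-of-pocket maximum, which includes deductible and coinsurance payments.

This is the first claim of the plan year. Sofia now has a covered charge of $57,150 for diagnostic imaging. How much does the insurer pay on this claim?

The full $2,000 deductible is still open; $2,000 of this bill applies to it.
After the $2,000 deductible portion, $57,150 − $2,000 = $55,150 is subject to coinsurance.
Owner's 30% share of $55,150 is $16,545.
So the owner owes $2,000 + $16,545 = $18,545 before any cap.
Year-to-date out-of-pocket would reach $0 + $18,545 = $18,545, above the $6,550 maximum, so the owner pays only $6,550 − $0 = $6,550.
The insurer covers the remainder: $57,150 − $6,550 = $50,600.

$50,600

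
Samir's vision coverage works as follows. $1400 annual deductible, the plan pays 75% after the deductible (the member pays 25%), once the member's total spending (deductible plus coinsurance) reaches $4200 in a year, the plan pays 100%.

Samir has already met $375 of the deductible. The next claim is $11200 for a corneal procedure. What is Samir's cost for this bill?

$375 of the $1400 deductible is already met, leaving $1025.
After the $1025 deductible portion, $11200 − $1025 = $10175 is subject to coinsurance.
Member's 25% share of $10175 is $2543.75.
So the member owes $1025 + $2543.75 = $3568.75 before any cap.
Cumulative spending $375 + $3568.75 = $3943.75 stays under the $4200 maximum.

$3568.75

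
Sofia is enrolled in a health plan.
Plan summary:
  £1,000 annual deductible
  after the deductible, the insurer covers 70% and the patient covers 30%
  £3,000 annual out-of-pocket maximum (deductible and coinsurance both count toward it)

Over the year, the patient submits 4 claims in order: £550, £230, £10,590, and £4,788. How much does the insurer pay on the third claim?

£8,370

#1 (£550): entire amount goes to the deductible. Patient pays £550; OOP now £550. Plan pays £550 − £550 = £0.
#2 (£230): all of it applies to the deductible. Cost to patient: £230. OOP to date £780. Insurer: £230 − £230 = £0.
#3 (£10,590): £220 finishes the deductible; £10,370 goes to coinsurance; 30% of £10,370 = £3,111. Together that's £220 + £3,111 = £3,331. Adding that to £780 gives £4,111, past the £3,000 cap; patient pays only £3,000 − £780 = £2,220. Plan pays £10,590 − £2,220 = £8,370.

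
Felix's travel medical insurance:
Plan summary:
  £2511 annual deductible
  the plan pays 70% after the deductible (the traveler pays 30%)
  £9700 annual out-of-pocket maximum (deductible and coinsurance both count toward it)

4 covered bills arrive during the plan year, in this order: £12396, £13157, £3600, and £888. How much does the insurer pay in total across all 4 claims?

#1 (£12396): deductible takes £2511, £9885 remains; traveler's 30% is £2965.50. Traveler pays £5476.50; OOP now £5476.50. Insurer: £12396 − £5476.50 = £6919.50.
#2 (£13157): deductible already satisfied, so traveler's share is 30% × £13157 = £3947.10. Traveler owes £3947.10 (running OOP £9423.60). Insurer: £13157 − £3947.10 = £9209.90.
#3 (£3600): deductible met; 30% of £3600 = £1080. OOP would hit £10503.60 > £9700, so the cap limits the traveler to £9700 − £9423.60 = £276.40. Insurer: £3600 − £276.40 = £3323.60.
#4 (£888): deductible already satisfied, so traveler's share is 30% × £888 = £266.40. Adding that to £9700 gives £9966.40, past the £9700 cap; traveler pays only £9700 − £9700 = £0. Plan pays £888 − £0 = £888.
Insurer total = bills − traveler's total = £30041 − £9700 = £20341.

£20341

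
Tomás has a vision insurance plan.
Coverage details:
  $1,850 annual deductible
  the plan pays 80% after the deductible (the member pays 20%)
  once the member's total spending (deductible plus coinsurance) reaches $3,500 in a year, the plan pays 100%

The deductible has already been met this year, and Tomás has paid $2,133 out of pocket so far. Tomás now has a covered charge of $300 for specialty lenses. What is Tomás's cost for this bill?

With the deductible met, the entire $300 is subject to coinsurance.
Coinsurance: $300 × 20% = $60.
Year-to-date out-of-pocket becomes $2,133 + $60 = $2,193, still under the $3,500 maximum, so no cap applies.

$60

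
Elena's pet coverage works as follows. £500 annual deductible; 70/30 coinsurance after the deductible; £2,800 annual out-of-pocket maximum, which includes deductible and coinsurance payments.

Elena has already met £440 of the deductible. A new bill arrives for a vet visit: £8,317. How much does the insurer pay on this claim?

£440 of the £500 deductible is already met, leaving £60.
The remaining £8,257 (= £8,317 − £60) moves to coinsurance.
30% of £8,257 = £2,477.10 falls to the owner.
So the owner owes £60 + £2,477.10 = £2,537.10 before any cap.
Adding £2,537.10 to the £440 already spent would give £2,977.10, which exceeds the £2,800 cap; the owner pays just £2,800 − £440 = £2,360.
The plan picks up £8,317 − £2,360 = £5,957.

£5,957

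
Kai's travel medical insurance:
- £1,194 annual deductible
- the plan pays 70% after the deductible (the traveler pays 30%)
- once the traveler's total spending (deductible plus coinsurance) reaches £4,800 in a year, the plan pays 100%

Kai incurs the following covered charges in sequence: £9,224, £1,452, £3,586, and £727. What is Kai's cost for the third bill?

£761.40

Claim 1 — £9,224: £1,194 finishes the deductible; £8,030 goes to coinsurance; traveler's 30% is £2,409. Traveler pays £3,603; OOP now £3,603.
Claim 2 — £1,452: deductible already satisfied, so traveler's share is 30% × £1,452 = £435.60. Traveler pays £435.60; OOP now £4,038.60.
Claim 3 — £3,586: deductible met; 30% of £3,586 = £1,075.80. OOP would hit £5,114.40 > £4,800, so the cap limits the traveler to £4,800 − £4,038.60 = £761.40.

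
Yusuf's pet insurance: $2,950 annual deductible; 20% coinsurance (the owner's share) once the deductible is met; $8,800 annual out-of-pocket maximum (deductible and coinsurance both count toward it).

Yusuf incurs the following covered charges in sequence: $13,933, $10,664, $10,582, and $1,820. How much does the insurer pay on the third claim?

#1 ($13,933): $2,950 finishes the deductible; $10,983 goes to coinsurance; 20% of $10,983 = $2,196.60. Owner pays $5,146.60; OOP now $5,146.60. Insurer: $13,933 − $5,146.60 = $8,786.40.
#2 ($10,664): 20% coinsurance on $10,664 = $2,132.80. Owner owes $2,132.80 (running OOP $7,279.40). Plan pays $10,664 − $2,132.80 = $8,531.20.
#3 ($10,582): deductible already satisfied, so owner's share is 20% × $10,582 = $2,116.40. That would push OOP to $9,395.80, over the $8,800 cap, so owner pays $8,800 − $7,279.40 = $1,520.60. Insurer: $10,582 − $1,520.60 = $9,061.40.

$9,061.40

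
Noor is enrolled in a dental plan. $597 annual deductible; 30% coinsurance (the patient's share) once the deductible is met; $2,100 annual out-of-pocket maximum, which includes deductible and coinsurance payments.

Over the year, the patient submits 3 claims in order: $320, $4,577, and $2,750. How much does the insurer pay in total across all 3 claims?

$5,547

Claim 1 — $320: all of it applies to the deductible. Patient owes $320 (running OOP $320). Plan pays $320 − $320 = $0.
Claim 2 — $4,577: deductible takes $277, $4,300 remains; 30% of $4,300 = $1,290. Cost to patient: $1,567. OOP to date $1,887. Plan pays $4,577 − $1,567 = $3,010.
Claim 3 — $2,750: deductible met; 30% of $2,750 = $825. That would push OOP to $2,712, over the $2,100 cap, so patient pays $2,100 − $1,887 = $213. Plan pays $2,750 − $213 = $2,537.
Insurer total: $0 + $3,010 + $2,537 = $5,547.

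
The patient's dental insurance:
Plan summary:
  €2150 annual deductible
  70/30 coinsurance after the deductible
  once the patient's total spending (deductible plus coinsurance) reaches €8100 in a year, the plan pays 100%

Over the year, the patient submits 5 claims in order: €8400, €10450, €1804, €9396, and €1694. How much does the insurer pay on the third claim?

Bill 1, €8400: €2150 to deductible, leaving €6250; 30% of €6250 = €1875. Patient pays €4025; OOP now €4025. Insurer: €8400 − €4025 = €4375.
Bill 2, €10450: 30% coinsurance on €10450 = €3135. Cost to patient: €3135. OOP to date €7160. Insurer: €10450 − €3135 = €7315.
Bill 3, €1804: deductible met; 30% of €1804 = €541.20. Patient owes €541.20 (running OOP €7701.20). Insurer: €1804 − €541.20 = €1262.80.

€1262.80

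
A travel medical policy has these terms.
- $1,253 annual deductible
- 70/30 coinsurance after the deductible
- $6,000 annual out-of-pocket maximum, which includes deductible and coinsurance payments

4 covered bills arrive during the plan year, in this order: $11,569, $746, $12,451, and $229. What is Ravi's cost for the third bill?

Claim 1 — $11,569: $1,253 finishes the deductible; $10,316 goes to coinsurance; coinsurance $10,316 × 30% = $3,094.80. Cost to traveler: $4,347.80. OOP to date $4,347.80.
Claim 2 — $746: deductible already satisfied, so traveler's share is 30% × $746 = $223.80. Cost to traveler: $223.80. OOP to date $4,571.60.
Claim 3 — $12,451: deductible met; 30% of $12,451 = $3,735.30. That would push OOP to $8,306.90, over the $6,000 cap, so traveler pays $6,000 − $4,571.60 = $1,428.40.

$1,428.40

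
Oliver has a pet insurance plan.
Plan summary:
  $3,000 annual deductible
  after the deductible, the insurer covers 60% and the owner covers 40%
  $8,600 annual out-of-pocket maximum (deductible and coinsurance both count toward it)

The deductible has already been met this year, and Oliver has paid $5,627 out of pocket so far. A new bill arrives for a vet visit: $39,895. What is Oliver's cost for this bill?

The deductible is already satisfied, so the full bill goes to coinsurance.
Coinsurance: $39,895 × 40% = $15,958.
Adding $15,958 to the $5,627 already spent would give $21,585, which exceeds the $8,600 cap; the owner pays just $8,600 − $5,627 = $2,973.

$2,973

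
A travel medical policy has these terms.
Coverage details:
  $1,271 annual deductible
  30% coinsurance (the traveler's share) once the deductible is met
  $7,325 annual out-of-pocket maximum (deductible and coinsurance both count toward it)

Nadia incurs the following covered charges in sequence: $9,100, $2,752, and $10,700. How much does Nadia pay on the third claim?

$2,879.70

Claim 1 ($9,100): deductible takes $1,271, $7,829 remains; coinsurance $7,829 × 30% = $2,348.70. Traveler owes $3,619.70 (running OOP $3,619.70).
Claim 2 ($2,752): deductible met; 30% of $2,752 = $825.60. Cost to traveler: $825.60. OOP to date $4,445.30.
Claim 3 ($10,700): deductible met; 30% of $10,700 = $3,210. Adding that to $4,445.30 gives $7,655.30, past the $7,325 cap; traveler pays only $7,325 − $4,445.30 = $2,879.70.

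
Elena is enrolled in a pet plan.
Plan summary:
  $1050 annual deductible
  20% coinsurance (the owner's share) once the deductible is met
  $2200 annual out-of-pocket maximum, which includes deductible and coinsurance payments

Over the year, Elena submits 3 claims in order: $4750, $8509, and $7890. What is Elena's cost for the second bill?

Claim 1 ($4750): $1050 finishes the deductible; $3700 goes to coinsurance; coinsurance $3700 × 20% = $740. Cost to owner: $1790. OOP to date $1790.
Claim 2 ($8509): deductible already satisfied, so owner's share is 20% × $8509 = $1701.80. OOP would hit $3491.80 > $2200, so the cap limits the owner to $2200 − $1790 = $410.

$410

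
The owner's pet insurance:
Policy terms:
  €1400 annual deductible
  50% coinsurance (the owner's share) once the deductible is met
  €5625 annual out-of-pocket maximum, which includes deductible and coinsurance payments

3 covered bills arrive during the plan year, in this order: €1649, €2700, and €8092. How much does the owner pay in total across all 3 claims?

€5625

Claim 1 (€1649): €1400 finishes the deductible; €249 goes to coinsurance; owner's 50% is €124.50. Cost to owner: €1524.50. OOP to date €1524.50.
Claim 2 (€2700): 50% coinsurance on €2700 = €1350. Cost to owner: €1350. OOP to date €2874.50.
Claim 3 (€8092): deductible met; 50% of €8092 = €4046. That would push OOP to €6920.50, over the €5625 cap, so owner pays €5625 − €2874.50 = €2750.50.
Summing the owner's payments: €1524.50 + €1350 + €2750.50 = €5625.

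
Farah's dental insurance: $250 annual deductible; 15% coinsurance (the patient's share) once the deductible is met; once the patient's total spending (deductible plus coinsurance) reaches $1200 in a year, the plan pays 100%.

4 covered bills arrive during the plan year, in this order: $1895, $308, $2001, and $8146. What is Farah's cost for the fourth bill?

$356.90

Bill 1, $1895: $250 finishes the deductible; $1645 goes to coinsurance; coinsurance $1645 × 15% = $246.75. Cost to patient: $496.75. OOP to date $496.75.
Bill 2, $308: deductible met; 15% of $308 = $46.20. Cost to patient: $46.20. OOP to date $542.95.
Bill 3, $2001: deductible already satisfied, so patient's share is 15% × $2001 = $300.15. Patient owes $300.15 (running OOP $843.10).
Bill 4, $8146: deductible already satisfied, so patient's share is 15% × $8146 = $1221.90. OOP would hit $2065 > $1200, so the cap limits the patient to $1200 − $843.10 = $356.90.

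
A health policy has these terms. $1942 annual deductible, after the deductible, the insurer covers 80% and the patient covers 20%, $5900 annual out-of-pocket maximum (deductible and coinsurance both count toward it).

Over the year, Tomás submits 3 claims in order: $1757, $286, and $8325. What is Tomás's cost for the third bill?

$1665

Claim 1 ($1757): fully absorbed by the deductible. Patient pays $1757; OOP now $1757.
Claim 2 ($286): $185 finishes the deductible; $101 goes to coinsurance; patient's 20% is $20.20. Cost to patient: $205.20. OOP to date $1962.20.
Claim 3 ($8325): 20% coinsurance on $8325 = $1665. Patient pays $1665; OOP now $3627.20.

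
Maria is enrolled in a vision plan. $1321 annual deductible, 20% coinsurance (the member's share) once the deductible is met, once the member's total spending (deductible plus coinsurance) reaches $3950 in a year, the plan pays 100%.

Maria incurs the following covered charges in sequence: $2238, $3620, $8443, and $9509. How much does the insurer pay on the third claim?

Bill 1, $2238: deductible takes $1321, $917 remains; member's 20% is $183.40. Member owes $1504.40 (running OOP $1504.40). Plan pays $2238 − $1504.40 = $733.60.
Bill 2, $3620: deductible met; 20% of $3620 = $724. Member pays $724; OOP now $2228.40. Insurer: $3620 − $724 = $2896.
Bill 3, $8443: deductible already satisfied, so member's share is 20% × $8443 = $1688.60. Member pays $1688.60; OOP now $3917. Plan pays $8443 − $1688.60 = $6754.40.

$6754.40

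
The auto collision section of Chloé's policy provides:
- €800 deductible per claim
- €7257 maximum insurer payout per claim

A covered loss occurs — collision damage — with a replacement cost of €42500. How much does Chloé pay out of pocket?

Subtract the deductible: €42500 − €800 = €41700.
€41700 exceeds the €7257 limit, so the insurer pays the limit: €7257.
The driver bears the rest of the original loss: €42500 − €7257 = €35243.

€35243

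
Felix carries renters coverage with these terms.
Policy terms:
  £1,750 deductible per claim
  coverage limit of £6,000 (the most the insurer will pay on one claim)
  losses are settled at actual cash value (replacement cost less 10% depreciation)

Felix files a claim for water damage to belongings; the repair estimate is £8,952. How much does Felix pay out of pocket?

Depreciate 10%: the covered value is £8,952 × 0.9 = £8,056.80.
After the deductible, £8,056.80 − £1,750 = £6,306.80 remains.
£6,306.80 exceeds the £6,000 limit, so the insurer pays the limit: £6,000.
The tenant bears the rest of the original loss: £8,952 − £6,000 = £2,952.

£2,952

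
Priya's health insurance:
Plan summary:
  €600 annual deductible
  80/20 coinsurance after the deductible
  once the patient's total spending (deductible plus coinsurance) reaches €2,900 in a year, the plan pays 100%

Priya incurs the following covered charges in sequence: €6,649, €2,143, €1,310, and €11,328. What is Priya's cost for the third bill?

€262

Bill 1, €6,649: €600 to deductible, leaving €6,049; 20% of €6,049 = €1,209.80. Patient pays €1,809.80; OOP now €1,809.80.
Bill 2, €2,143: deductible met; 20% of €2,143 = €428.60. Cost to patient: €428.60. OOP to date €2,238.40.
Bill 3, €1,310: deductible already satisfied, so patient's share is 20% × €1,310 = €262. Cost to patient: €262. OOP to date €2,500.40.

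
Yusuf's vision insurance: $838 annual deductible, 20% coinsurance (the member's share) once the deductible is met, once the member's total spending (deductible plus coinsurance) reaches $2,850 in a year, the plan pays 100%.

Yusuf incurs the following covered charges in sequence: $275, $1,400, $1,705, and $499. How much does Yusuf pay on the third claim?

Bill 1, $275: entire amount goes to the deductible. Cost to member: $275. OOP to date $275.
Bill 2, $1,400: $563 finishes the deductible; $837 goes to coinsurance; member's 20% is $167.40. Cost to member: $730.40. OOP to date $1,005.40.
Bill 3, $1,705: deductible met; 20% of $1,705 = $341. Cost to member: $341. OOP to date $1,346.40.

$341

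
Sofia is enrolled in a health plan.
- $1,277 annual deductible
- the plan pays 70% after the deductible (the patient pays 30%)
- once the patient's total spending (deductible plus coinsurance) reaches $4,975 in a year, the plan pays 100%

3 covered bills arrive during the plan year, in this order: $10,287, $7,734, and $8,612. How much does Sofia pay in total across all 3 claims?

Bill 1, $10,287: $1,277 to deductible, leaving $9,010; patient's 30% is $2,703. Patient pays $3,980; OOP now $3,980.
Bill 2, $7,734: deductible already satisfied, so patient's share is 30% × $7,734 = $2,320.20. Adding that to $3,980 gives $6,300.20, past the $4,975 cap; patient pays only $4,975 − $3,980 = $995.
Bill 3, $8,612: 30% coinsurance on $8,612 = $2,583.60. OOP would hit $7,558.60 > $4,975, so the cap limits the patient to $4,975 − $4,975 = $0.
Summing the patient's payments: $3,980 + $995 + $0 = $4,975.

$4,975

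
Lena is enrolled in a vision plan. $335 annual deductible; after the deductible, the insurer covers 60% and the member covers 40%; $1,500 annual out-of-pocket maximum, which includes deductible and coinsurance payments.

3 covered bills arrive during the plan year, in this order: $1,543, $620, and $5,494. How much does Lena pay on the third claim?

Claim 1 — $1,543: $335 to deductible, leaving $1,208; 40% of $1,208 = $483.20. Member owes $818.20 (running OOP $818.20).
Claim 2 — $620: deductible met; 40% of $620 = $248. Cost to member: $248. OOP to date $1,066.20.
Claim 3 — $5,494: deductible met; 40% of $5,494 = $2,197.60. That would push OOP to $3,263.80, over the $1,500 cap, so member pays $1,500 − $1,066.20 = $433.80.

$433.80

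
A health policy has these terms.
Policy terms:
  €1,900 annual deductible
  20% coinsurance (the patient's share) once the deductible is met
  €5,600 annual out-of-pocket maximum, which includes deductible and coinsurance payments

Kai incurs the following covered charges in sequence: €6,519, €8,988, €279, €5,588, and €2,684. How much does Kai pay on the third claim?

€55.80

Claim 1 — €6,519: €1,900 to deductible, leaving €4,619; patient's 20% is €923.80. Patient pays €2,823.80; OOP now €2,823.80.
Claim 2 — €8,988: 20% coinsurance on €8,988 = €1,797.60. Cost to patient: €1,797.60. OOP to date €4,621.40.
Claim 3 — €279: deductible met; 20% of €279 = €55.80. Cost to patient: €55.80. OOP to date €4,677.20.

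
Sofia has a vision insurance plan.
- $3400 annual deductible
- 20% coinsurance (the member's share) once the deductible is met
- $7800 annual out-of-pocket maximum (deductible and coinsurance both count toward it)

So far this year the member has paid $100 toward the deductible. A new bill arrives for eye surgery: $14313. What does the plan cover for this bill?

$100 of the $3400 deductible is already met, leaving $3300.
After the $3300 deductible portion, $14313 − $3300 = $11013 is subject to coinsurance.
Coinsurance: $11013 × 20% = $2202.60.
So the member owes $3300 + $2202.60 = $5502.60 before any cap.
Cumulative spending $100 + $5502.60 = $5602.60 stays under the $7800 maximum.
Insurer pays the balance: $14313 − $5502.60 = $8810.40.

$8810.40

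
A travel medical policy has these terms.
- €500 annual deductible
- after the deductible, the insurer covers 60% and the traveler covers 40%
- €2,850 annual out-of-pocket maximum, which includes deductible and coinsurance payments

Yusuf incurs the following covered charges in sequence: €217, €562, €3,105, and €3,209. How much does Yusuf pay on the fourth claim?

Claim 1 (€217): fully absorbed by the deductible. Cost to traveler: €217. OOP to date €217.
Claim 2 (€562): deductible takes €283, €279 remains; coinsurance €279 × 40% = €111.60. Cost to traveler: €394.60. OOP to date €611.60.
Claim 3 (€3,105): deductible already satisfied, so traveler's share is 40% × €3,105 = €1,242. Traveler owes €1,242 (running OOP €1,853.60).
Claim 4 (€3,209): 40% coinsurance on €3,209 = €1,283.60. OOP would hit €3,137.20 > €2,850, so the cap limits the traveler to €2,850 − €1,853.60 = €996.40.

€996.40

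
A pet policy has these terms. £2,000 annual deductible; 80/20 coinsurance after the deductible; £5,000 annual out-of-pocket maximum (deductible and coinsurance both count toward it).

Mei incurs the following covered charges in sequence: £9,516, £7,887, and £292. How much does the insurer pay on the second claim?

Claim 1 (£9,516): £2,000 to deductible, leaving £7,516; 20% of £7,516 = £1,503.20. Owner owes £3,503.20 (running OOP £3,503.20). Plan pays £9,516 − £3,503.20 = £6,012.80.
Claim 2 (£7,887): deductible already satisfied, so owner's share is 20% × £7,887 = £1,577.40. OOP would hit £5,080.60 > £5,000, so the cap limits the owner to £5,000 − £3,503.20 = £1,496.80. Plan pays £7,887 − £1,496.80 = £6,390.20.

£6,390.20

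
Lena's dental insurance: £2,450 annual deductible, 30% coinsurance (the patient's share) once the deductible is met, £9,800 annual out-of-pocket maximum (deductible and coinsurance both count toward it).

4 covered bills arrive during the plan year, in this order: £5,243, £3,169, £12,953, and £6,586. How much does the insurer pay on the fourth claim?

Bill 1, £5,243: £2,450 to deductible, leaving £2,793; coinsurance £2,793 × 30% = £837.90. Patient owes £3,287.90 (running OOP £3,287.90). Insurer: £5,243 − £3,287.90 = £1,955.10.
Bill 2, £3,169: deductible already satisfied, so patient's share is 30% × £3,169 = £950.70. Patient owes £950.70 (running OOP £4,238.60). Plan pays £3,169 − £950.70 = £2,218.30.
Bill 3, £12,953: deductible met; 30% of £12,953 = £3,885.90. Patient pays £3,885.90; OOP now £8,124.50. Insurer: £12,953 − £3,885.90 = £9,067.10.
Bill 4, £6,586: 30% coinsurance on £6,586 = £1,975.80. OOP would hit £10,100.30 > £9,800, so the cap limits the patient to £9,800 − £8,124.50 = £1,675.50. Plan pays £6,586 − £1,675.50 = £4,910.50.

£4,910.50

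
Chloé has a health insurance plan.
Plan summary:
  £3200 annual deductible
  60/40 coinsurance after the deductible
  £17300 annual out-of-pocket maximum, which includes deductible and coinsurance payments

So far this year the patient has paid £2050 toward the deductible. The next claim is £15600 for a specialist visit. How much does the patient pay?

£6930

Deductible still to meet: £3200 − £2050 = £1150.
After the £1150 deductible portion, £15600 − £1150 = £14450 is subject to coinsurance.
Coinsurance: £14450 × 40% = £5780.
Patient responsibility before any cap: £1150 + £5780 = £6930.
Year-to-date out-of-pocket becomes £2050 + £6930 = £8980, still under the £17300 maximum, so no cap applies.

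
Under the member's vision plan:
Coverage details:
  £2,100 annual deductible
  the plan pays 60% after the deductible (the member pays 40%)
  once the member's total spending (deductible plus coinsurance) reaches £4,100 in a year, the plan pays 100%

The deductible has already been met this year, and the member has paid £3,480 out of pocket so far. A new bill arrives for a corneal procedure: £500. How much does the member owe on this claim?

With the deductible met, the entire £500 is subject to coinsurance.
Coinsurance: £500 × 40% = £200.
Total out-of-pocket so far would be £3,480 + £200 = £3,680, below the £4,100 cap — no reduction.

£200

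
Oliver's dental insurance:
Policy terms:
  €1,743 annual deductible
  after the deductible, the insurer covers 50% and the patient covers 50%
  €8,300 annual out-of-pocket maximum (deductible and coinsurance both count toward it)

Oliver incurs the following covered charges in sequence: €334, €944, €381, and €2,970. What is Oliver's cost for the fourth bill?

Bill 1, €334: all of it applies to the deductible. Patient pays €334; OOP now €334.
Bill 2, €944: all of it applies to the deductible. Patient pays €944; OOP now €1,278.
Bill 3, €381: fully absorbed by the deductible. Patient pays €381; OOP now €1,659.
Bill 4, €2,970: €84 to deductible, leaving €2,886; patient's 50% is €1,443. Patient pays €1,527; OOP now €3,186.

€1,527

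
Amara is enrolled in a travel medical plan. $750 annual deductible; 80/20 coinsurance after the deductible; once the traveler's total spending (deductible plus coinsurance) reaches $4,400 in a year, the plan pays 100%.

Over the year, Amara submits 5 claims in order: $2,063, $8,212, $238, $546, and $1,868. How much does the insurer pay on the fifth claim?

Claim 1 ($2,063): deductible takes $750, $1,313 remains; traveler's 20% is $262.60. Cost to traveler: $1,012.60. OOP to date $1,012.60. Insurer: $2,063 − $1,012.60 = $1,050.40.
Claim 2 ($8,212): deductible met; 20% of $8,212 = $1,642.40. Traveler pays $1,642.40; OOP now $2,655. Plan pays $8,212 − $1,642.40 = $6,569.60.
Claim 3 ($238): deductible met; 20% of $238 = $47.60. Traveler owes $47.60 (running OOP $2,702.60). Plan pays $238 − $47.60 = $190.40.
Claim 4 ($546): 20% coinsurance on $546 = $109.20. Traveler owes $109.20 (running OOP $2,811.80). Insurer: $546 − $109.20 = $436.80.
Claim 5 ($1,868): 20% coinsurance on $1,868 = $373.60. Traveler pays $373.60; OOP now $3,185.40. Insurer: $1,868 − $373.60 = $1,494.40.

$1,494.40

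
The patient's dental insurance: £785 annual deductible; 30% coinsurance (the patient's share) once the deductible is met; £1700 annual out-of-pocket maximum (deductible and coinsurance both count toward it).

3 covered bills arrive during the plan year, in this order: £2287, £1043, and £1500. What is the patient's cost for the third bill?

£151.50

#1 (£2287): £785 finishes the deductible; £1502 goes to coinsurance; patient's 30% is £450.60. Patient owes £1235.60 (running OOP £1235.60).
#2 (£1043): deductible already satisfied, so patient's share is 30% × £1043 = £312.90. Patient pays £312.90; OOP now £1548.50.
#3 (£1500): deductible met; 30% of £1500 = £450. Adding that to £1548.50 gives £1998.50, past the £1700 cap; patient pays only £1700 − £1548.50 = £151.50.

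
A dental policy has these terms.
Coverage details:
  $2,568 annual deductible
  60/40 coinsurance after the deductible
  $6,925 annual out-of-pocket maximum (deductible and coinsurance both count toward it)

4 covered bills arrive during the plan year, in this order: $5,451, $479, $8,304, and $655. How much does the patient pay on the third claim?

#1 ($5,451): deductible takes $2,568, $2,883 remains; 40% of $2,883 = $1,153.20. Patient owes $3,721.20 (running OOP $3,721.20).
#2 ($479): deductible met; 40% of $479 = $191.60. Cost to patient: $191.60. OOP to date $3,912.80.
#3 ($8,304): deductible already satisfied, so patient's share is 40% × $8,304 = $3,321.60. Adding that to $3,912.80 gives $7,234.40, past the $6,925 cap; patient pays only $6,925 − $3,912.80 = $3,012.20.

$3,012.20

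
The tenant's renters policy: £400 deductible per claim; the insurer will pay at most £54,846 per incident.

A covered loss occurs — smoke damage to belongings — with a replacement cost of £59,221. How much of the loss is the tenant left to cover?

£4,375

Subtract the deductible: £59,221 − £400 = £58,821.
Since £58,821 > £54,846, the payout is capped at £54,846.
Out of pocket: £59,221 − £54,846 = £4,375.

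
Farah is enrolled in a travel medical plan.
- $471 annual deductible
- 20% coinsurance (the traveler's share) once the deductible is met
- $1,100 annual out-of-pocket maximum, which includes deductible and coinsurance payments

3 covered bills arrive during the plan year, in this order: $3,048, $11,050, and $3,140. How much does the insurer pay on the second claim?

$10,936.40

#1 ($3,048): $471 finishes the deductible; $2,577 goes to coinsurance; 20% of $2,577 = $515.40. Traveler pays $986.40; OOP now $986.40. Plan pays $3,048 − $986.40 = $2,061.60.
#2 ($11,050): 20% coinsurance on $11,050 = $2,210. That would push OOP to $3,196.40, over the $1,100 cap, so traveler pays $1,100 − $986.40 = $113.60. Insurer: $11,050 − $113.60 = $10,936.40.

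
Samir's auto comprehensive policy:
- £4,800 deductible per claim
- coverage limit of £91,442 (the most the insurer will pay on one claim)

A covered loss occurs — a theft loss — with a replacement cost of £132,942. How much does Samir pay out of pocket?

£41,500

Subtract the deductible: £132,942 − £4,800 = £128,142.
The £91,442 per-incident cap binds; insurer pays £91,442.
Out of pocket: £132,942 − £91,442 = £41,500.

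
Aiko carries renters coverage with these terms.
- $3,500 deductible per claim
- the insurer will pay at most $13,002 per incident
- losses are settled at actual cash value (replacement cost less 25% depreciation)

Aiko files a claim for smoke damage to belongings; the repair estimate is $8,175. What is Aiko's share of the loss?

$5,543.75

Actual cash value after 25% depreciation: $8,175 × 75% = $6,131.25.
Less the $3,500 deductible: $6,131.25 − $3,500 = $2,631.25.
$2,631.25 is within the $13,002 limit, so the insurer pays $2,631.25.
The tenant bears the rest of the original loss: $8,175 − $2,631.25 = $5,543.75.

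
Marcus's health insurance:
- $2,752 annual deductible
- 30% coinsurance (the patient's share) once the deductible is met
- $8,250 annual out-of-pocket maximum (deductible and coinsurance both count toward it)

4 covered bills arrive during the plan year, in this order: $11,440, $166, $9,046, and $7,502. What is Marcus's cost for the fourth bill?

$128

#1 ($11,440): $2,752 finishes the deductible; $8,688 goes to coinsurance; patient's 30% is $2,606.40. Cost to patient: $5,358.40. OOP to date $5,358.40.
#2 ($166): deductible already satisfied, so patient's share is 30% × $166 = $49.80. Patient pays $49.80; OOP now $5,408.20.
#3 ($9,046): deductible met; 30% of $9,046 = $2,713.80. Cost to patient: $2,713.80. OOP to date $8,122.
#4 ($7,502): 30% coinsurance on $7,502 = $2,250.60. That would push OOP to $10,372.60, over the $8,250 cap, so patient pays $8,250 − $8,122 = $128.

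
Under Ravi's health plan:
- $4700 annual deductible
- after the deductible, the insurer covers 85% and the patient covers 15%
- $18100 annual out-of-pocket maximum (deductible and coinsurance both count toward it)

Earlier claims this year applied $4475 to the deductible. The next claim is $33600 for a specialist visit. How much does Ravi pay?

$5231.25

$4475 of the $4700 deductible is already met, leaving $225.
That leaves $33600 − $225 = $33375 for coinsurance.
15% of $33375 = $5006.25 falls to the patient.
That puts the patient's cost at $225 + $5006.25 = $5231.25 before any cap.
Cumulative spending $4475 + $5231.25 = $9706.25 stays under the $18100 maximum.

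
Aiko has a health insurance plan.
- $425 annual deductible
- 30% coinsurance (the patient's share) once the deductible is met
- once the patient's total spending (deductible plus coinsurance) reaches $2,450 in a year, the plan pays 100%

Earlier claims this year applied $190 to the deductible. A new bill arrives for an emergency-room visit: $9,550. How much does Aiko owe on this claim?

$2,260

Remaining deductible: $425 − $190 = $235.
That leaves $9,550 − $235 = $9,315 for coinsurance.
30% of $9,315 = $2,794.50 falls to the patient.
That puts the patient's cost at $235 + $2,794.50 = $3,029.50 before any cap.
Adding $3,029.50 to the $190 already spent would give $3,219.50, which exceeds the $2,450 cap; the patient pays just $2,450 − $190 = $2,260.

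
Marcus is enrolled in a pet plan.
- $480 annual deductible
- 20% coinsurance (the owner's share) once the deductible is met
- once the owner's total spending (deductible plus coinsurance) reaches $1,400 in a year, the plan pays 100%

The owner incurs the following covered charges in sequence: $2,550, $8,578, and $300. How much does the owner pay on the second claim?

Claim 1 ($2,550): $480 finishes the deductible; $2,070 goes to coinsurance; 20% of $2,070 = $414. Owner owes $894 (running OOP $894).
Claim 2 ($8,578): deductible already satisfied, so owner's share is 20% × $8,578 = $1,715.60. OOP would hit $2,609.60 > $1,400, so the cap limits the owner to $1,400 − $894 = $506.

$506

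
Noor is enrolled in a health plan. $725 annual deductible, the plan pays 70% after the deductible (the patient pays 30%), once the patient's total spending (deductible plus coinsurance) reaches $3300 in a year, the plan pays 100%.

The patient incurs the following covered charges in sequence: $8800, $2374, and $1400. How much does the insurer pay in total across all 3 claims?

$9274

Bill 1, $8800: deductible takes $725, $8075 remains; coinsurance $8075 × 30% = $2422.50. Patient pays $3147.50; OOP now $3147.50. Plan pays $8800 − $3147.50 = $5652.50.
Bill 2, $2374: 30% coinsurance on $2374 = $712.20. OOP would hit $3859.70 > $3300, so the cap limits the patient to $3300 − $3147.50 = $152.50. Insurer: $2374 − $152.50 = $2221.50.
Bill 3, $1400: deductible already satisfied, so patient's share is 30% × $1400 = $420. OOP would hit $3720 > $3300, so the cap limits the patient to $3300 − $3300 = $0. Plan pays $1400 − $0 = $1400.
Insurer total: $5652.50 + $2221.50 + $1400 = $9274.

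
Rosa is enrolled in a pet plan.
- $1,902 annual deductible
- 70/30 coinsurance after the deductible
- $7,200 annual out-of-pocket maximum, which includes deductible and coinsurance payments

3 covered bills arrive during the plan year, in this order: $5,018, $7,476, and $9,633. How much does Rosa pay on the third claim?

$2,120.40

#1 ($5,018): $1,902 finishes the deductible; $3,116 goes to coinsurance; 30% of $3,116 = $934.80. Owner pays $2,836.80; OOP now $2,836.80.
#2 ($7,476): deductible already satisfied, so owner's share is 30% × $7,476 = $2,242.80. Cost to owner: $2,242.80. OOP to date $5,079.60.
#3 ($9,633): deductible met; 30% of $9,633 = $2,889.90. That would push OOP to $7,969.50, over the $7,200 cap, so owner pays $7,200 − $5,079.60 = $2,120.40.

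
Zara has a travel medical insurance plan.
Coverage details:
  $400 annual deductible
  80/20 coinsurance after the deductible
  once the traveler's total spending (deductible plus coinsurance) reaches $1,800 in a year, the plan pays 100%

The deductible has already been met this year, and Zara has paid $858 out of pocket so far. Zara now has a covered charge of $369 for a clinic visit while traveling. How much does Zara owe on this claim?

The deductible is already satisfied, so the full bill goes to coinsurance.
Traveler's 20% share of $369 is $73.80.
Total out-of-pocket so far would be $858 + $73.80 = $931.80, below the $1,800 cap — no reduction.

$73.80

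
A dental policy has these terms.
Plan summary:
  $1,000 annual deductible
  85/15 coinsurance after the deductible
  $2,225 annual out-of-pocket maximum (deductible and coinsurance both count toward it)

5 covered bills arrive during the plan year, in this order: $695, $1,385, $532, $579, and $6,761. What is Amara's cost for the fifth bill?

Claim 1 — $695: fully absorbed by the deductible. Cost to patient: $695. OOP to date $695.
Claim 2 — $1,385: $305 finishes the deductible; $1,080 goes to coinsurance; 15% of $1,080 = $162. Patient pays $467; OOP now $1,162.
Claim 3 — $532: 15% coinsurance on $532 = $79.80. Patient pays $79.80; OOP now $1,241.80.
Claim 4 — $579: 15% coinsurance on $579 = $86.85. Patient pays $86.85; OOP now $1,328.65.
Claim 5 — $6,761: deductible met; 15% of $6,761 = $1,014.15. That would push OOP to $2,342.80, over the $2,225 cap, so patient pays $2,225 − $1,328.65 = $896.35.

$896.35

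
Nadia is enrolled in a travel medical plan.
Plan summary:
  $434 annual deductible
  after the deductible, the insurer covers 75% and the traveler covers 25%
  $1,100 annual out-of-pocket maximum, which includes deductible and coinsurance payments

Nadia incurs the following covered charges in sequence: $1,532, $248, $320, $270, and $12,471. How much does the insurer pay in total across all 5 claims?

$13,741

Bill 1, $1,532: $434 to deductible, leaving $1,098; traveler's 25% is $274.50. Traveler pays $708.50; OOP now $708.50. Insurer: $1,532 − $708.50 = $823.50.
Bill 2, $248: 25% coinsurance on $248 = $62. Cost to traveler: $62. OOP to date $770.50. Insurer: $248 − $62 = $186.
Bill 3, $320: deductible already satisfied, so traveler's share is 25% × $320 = $80. Traveler pays $80; OOP now $850.50. Insurer: $320 − $80 = $240.
Bill 4, $270: deductible met; 25% of $270 = $67.50. Traveler owes $67.50 (running OOP $918). Insurer: $270 − $67.50 = $202.50.
Bill 5, $12,471: deductible met; 25% of $12,471 = $3,117.75. Adding that to $918 gives $4,035.75, past the $1,100 cap; traveler pays only $1,100 − $918 = $182. Insurer: $12,471 − $182 = $12,289.
Insurer total: $823.50 + $186 + $240 + $202.50 + $12,289 = $13,741.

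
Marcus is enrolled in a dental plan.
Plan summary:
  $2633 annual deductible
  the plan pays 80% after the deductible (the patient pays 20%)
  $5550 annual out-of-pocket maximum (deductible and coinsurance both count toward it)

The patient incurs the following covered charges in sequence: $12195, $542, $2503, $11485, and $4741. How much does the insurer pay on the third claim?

Claim 1 — $12195: deductible takes $2633, $9562 remains; patient's 20% is $1912.40. Patient pays $4545.40; OOP now $4545.40. Plan pays $12195 − $4545.40 = $7649.60.
Claim 2 — $542: deductible already satisfied, so patient's share is 20% × $542 = $108.40. Patient owes $108.40 (running OOP $4653.80). Plan pays $542 − $108.40 = $433.60.
Claim 3 — $2503: 20% coinsurance on $2503 = $500.60. Cost to patient: $500.60. OOP to date $5154.40. Insurer: $2503 − $500.60 = $2002.40.

$2002.40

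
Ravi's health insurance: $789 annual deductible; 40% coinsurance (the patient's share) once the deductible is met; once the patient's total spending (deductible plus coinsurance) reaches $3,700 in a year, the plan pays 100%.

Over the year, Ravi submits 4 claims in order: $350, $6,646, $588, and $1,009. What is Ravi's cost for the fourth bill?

#1 ($350): all of it applies to the deductible. Patient owes $350 (running OOP $350).
#2 ($6,646): deductible takes $439, $6,207 remains; 40% of $6,207 = $2,482.80. Patient pays $2,921.80; OOP now $3,271.80.
#3 ($588): deductible met; 40% of $588 = $235.20. Cost to patient: $235.20. OOP to date $3,507.
#4 ($1,009): deductible met; 40% of $1,009 = $403.60. That would push OOP to $3,910.60, over the $3,700 cap, so patient pays $3,700 − $3,507 = $193.

$193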